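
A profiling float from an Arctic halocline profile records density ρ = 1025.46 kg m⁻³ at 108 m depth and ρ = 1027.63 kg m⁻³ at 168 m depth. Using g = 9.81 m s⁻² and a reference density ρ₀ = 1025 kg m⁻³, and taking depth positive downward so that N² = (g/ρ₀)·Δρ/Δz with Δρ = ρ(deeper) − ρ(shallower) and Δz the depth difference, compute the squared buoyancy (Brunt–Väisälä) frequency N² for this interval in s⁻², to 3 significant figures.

Δρ = 1027.63 − 1025.46 = 2.17 kg m⁻³ over Δz = 168 − 108 = 60 m.
N² = (9.81/1025) × (2.17/60) = 3.4614 × 10⁻⁴ s⁻² ≈ 3.46 × 10⁻⁴ s⁻².

3.46 × 10⁻⁴ s⁻²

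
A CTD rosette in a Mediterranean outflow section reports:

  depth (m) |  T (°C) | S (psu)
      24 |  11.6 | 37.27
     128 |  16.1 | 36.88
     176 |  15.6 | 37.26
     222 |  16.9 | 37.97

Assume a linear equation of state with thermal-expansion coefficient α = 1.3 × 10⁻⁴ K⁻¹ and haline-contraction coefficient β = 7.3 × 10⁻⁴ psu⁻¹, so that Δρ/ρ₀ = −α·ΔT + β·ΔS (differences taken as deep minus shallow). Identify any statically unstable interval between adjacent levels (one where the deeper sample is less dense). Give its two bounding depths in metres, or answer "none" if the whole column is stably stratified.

Evaluate Δρ/ρ₀ = −αΔT + βΔS across each adjacent pair:
  24–128 m: −αΔT+βΔS = −(1.3 × 10⁻⁴)(+4.5)+(7.3 × 10⁻⁴)(-0.39) = -8.7 × 10⁻⁴ → UNSTABLE
  128–176 m: −αΔT+βΔS = −(1.3 × 10⁻⁴)(-0.5)+(7.3 × 10⁻⁴)(+0.38) = 3.4 × 10⁻⁴ → stable
  176–222 m: −αΔT+βΔS = −(1.3 × 10⁻⁴)(+1.3)+(7.3 × 10⁻⁴)(+0.71) = 3.5 × 10⁻⁴ → stable
The 24–128 m interval has Δρ < 0: lighter water underlies denser water.

24–128 m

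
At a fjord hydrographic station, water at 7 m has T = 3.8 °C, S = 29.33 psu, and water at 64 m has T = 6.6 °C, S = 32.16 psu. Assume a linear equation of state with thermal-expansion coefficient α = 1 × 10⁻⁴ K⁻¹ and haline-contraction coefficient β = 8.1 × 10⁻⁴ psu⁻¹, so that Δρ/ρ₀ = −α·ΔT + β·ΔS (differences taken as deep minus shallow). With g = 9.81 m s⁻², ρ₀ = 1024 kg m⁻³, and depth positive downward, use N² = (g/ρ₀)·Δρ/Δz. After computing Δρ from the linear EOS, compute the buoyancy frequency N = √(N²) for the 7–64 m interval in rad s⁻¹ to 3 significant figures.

ΔT = +2.8 K, ΔS = +2.83 psu (deep − shallow).
Δρ/ρ₀ = −αΔT + βΔS = -2.80 × 10⁻⁴ + 2.2923 × 10⁻³ = 2.0123 × 10⁻³, so Δρ ≈ 2.061 kg m⁻³.
N² = (g/ρ₀)·Δρ/Δz = g·(Δρ/ρ₀)/Δz = 9.81 × 2.0123 × 10⁻³ / 57 = 3.4633 × 10⁻⁴ s⁻².
N = √(3.4633 × 10⁻⁴) = 0.018610 rad s⁻¹ ≈ 0.0186 rad s⁻¹.

0.0186 rad s⁻¹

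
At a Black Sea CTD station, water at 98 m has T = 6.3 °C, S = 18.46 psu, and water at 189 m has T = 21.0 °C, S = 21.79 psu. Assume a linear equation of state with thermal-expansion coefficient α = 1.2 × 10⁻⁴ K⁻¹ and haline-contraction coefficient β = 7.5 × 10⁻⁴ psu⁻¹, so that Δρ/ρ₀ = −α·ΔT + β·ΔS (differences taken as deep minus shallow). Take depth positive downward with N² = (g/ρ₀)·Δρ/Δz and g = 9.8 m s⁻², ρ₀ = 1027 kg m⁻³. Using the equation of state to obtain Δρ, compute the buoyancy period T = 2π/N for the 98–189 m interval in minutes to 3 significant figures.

11.8 min

ΔT = +14.7 K, ΔS = +3.33 psu (deep − shallow).
Δρ/ρ₀ = −αΔT + βΔS = -1.764 × 10⁻³ + 2.4975 × 10⁻³ = 7.335 × 10⁻⁴, so Δρ ≈ 0.7533 kg m⁻³.
N² = (g/ρ₀)·Δρ/Δz = g·(Δρ/ρ₀)/Δz = 9.8 × 7.335 × 10⁻⁴ / 91 = 7.8992 × 10⁻⁵ s⁻².
N = √(7.8992 × 10⁻⁵) = 8.8877 × 10⁻³ rad s⁻¹ → T = 2π/N = 706.95 s = 11.783 min ≈ 11.8 min.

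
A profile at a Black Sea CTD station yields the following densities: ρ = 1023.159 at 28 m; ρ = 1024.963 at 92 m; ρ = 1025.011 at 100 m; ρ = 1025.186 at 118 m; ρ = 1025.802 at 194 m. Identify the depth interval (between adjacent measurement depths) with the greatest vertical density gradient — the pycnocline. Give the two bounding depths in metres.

Compute the density gradient over each adjacent pair:
  28–92 m: Δρ/Δz = 1.804/64 = 0.028 kg m⁻⁴
  92–100 m: Δρ/Δz = 0.048/8 = 6.0 × 10⁻³ kg m⁻⁴
  100–118 m: Δρ/Δz = 0.175/18 = 9.7 × 10⁻³ kg m⁻⁴
  118–194 m: Δρ/Δz = 0.616/76 = 8.1 × 10⁻³ kg m⁻⁴
The largest gradient is in the 28–92 m interval — the pycnocline.

28–92 m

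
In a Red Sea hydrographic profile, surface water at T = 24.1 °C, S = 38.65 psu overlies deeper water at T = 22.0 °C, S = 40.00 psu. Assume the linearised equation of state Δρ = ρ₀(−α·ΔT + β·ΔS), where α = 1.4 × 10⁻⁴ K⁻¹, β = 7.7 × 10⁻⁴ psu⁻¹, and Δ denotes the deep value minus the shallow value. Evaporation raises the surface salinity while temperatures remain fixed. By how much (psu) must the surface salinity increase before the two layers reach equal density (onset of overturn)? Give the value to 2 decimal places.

1.73 psu

Neutral buoyancy requires −α(T_deep − T_surf) + β(S_deep − S_surf′) = 0.
S_surf′ = S_deep − (α/β)·ΔT = 40.00 − (1.4 × 10⁻⁴/7.7 × 10⁻⁴)·(-2.1) = 40.3818 psu.
Increase required: 40.3818 − 38.65 = 1.7318 psu.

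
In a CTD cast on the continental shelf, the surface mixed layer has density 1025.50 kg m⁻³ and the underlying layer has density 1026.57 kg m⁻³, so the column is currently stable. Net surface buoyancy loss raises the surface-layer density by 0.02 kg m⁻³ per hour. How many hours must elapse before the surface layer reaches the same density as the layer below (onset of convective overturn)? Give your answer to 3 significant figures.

Density deficit of the surface layer: 1026.57 − 1025.50 = 1.07 kg m⁻³.
Required change = 1.07 / 0.02 = 53.5 hours.

53.5 hours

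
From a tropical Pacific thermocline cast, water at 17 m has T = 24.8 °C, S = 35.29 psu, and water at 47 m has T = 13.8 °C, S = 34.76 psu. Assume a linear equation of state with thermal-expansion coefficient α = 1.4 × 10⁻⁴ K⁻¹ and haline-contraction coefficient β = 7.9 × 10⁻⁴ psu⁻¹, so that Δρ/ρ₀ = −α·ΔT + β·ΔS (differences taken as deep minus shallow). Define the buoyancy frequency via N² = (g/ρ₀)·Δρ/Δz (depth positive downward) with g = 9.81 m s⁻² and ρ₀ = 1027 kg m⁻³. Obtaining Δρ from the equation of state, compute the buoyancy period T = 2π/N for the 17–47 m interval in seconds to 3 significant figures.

328 s

ΔT = -11.0 K, ΔS = -0.53 psu (deep − shallow).
Δρ/ρ₀ = −αΔT + βΔS = 1.54 × 10⁻³ − 4.187 × 10⁻⁴ = 1.1213 × 10⁻³, so Δρ ≈ 1.152 kg m⁻³.
N² = (g/ρ₀)·Δρ/Δz = g·(Δρ/ρ₀)/Δz = 9.81 × 1.1213 × 10⁻³ / 30 = 3.6667 × 10⁻⁴ s⁻².
N = √(3.6667 × 10⁻⁴) = 0.019149 rad s⁻¹ → T = 2π/N = 328.12 s ≈ 328 s.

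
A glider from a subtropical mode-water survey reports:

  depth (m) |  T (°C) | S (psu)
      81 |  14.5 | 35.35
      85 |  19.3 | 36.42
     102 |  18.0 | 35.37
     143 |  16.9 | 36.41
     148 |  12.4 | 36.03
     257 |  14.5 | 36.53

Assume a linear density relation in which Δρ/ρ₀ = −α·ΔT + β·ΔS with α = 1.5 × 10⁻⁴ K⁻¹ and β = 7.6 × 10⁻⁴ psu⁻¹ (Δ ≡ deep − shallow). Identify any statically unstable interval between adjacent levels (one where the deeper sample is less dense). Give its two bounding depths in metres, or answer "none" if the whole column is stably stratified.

Evaluate Δρ/ρ₀ = −αΔT + βΔS across each adjacent pair:
  81–85 m: −αΔT+βΔS = −(1.5 × 10⁻⁴)(+4.8)+(7.6 × 10⁻⁴)(+1.07) = 9.3 × 10⁻⁵ → stable
  85–102 m: −αΔT+βΔS = −(1.5 × 10⁻⁴)(-1.3)+(7.6 × 10⁻⁴)(-1.05) = -6.0 × 10⁻⁴ → UNSTABLE
  102–143 m: −αΔT+βΔS = −(1.5 × 10⁻⁴)(-1.1)+(7.6 × 10⁻⁴)(+1.04) = 9.6 × 10⁻⁴ → stable
  143–148 m: −αΔT+βΔS = −(1.5 × 10⁻⁴)(-4.5)+(7.6 × 10⁻⁴)(-0.38) = 3.9 × 10⁻⁴ → stable
  148–257 m: −αΔT+βΔS = −(1.5 × 10⁻⁴)(+2.1)+(7.6 × 10⁻⁴)(+0.50) = 6.5 × 10⁻⁵ → stable
The 85–102 m interval has Δρ < 0: lighter water underlies denser water.

85–102 m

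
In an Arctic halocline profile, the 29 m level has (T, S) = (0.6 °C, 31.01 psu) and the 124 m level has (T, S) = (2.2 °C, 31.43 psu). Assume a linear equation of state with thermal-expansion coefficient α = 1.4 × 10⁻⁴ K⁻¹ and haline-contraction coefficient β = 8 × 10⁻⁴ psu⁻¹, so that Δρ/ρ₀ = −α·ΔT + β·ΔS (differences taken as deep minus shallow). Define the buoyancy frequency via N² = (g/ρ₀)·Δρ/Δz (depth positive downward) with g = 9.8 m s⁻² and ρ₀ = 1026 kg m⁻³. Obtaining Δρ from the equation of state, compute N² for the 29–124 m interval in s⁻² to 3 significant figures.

ΔT = +1.6 K, ΔS = +0.42 psu (deep − shallow).
Δρ/ρ₀ = −αΔT + βΔS = -2.24 × 10⁻⁴ + 3.36 × 10⁻⁴ = 1.12 × 10⁻⁴, so Δρ ≈ 0.1149 kg m⁻³.
N² = (g/ρ₀)·Δρ/Δz = g·(Δρ/ρ₀)/Δz = 9.8 × 1.12 × 10⁻⁴ / 95 = 1.1554 × 10⁻⁵ s⁻² ≈ 1.16 × 10⁻⁵ s⁻².

1.16 × 10⁻⁵ s⁻²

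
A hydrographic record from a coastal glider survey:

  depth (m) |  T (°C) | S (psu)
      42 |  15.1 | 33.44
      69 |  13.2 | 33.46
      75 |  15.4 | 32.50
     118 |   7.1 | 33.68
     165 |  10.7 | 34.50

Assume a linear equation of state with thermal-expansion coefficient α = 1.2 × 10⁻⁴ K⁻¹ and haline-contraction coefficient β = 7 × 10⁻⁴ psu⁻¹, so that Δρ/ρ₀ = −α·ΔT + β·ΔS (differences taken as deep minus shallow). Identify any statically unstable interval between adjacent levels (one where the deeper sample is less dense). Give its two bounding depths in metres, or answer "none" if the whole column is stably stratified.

Evaluate Δρ/ρ₀ = −αΔT + βΔS across each adjacent pair:
  42–69 m: −αΔT+βΔS = −(1.2 × 10⁻⁴)(-1.9)+(7 × 10⁻⁴)(+0.02) = 2.4 × 10⁻⁴ → stable
  69–75 m: −αΔT+βΔS = −(1.2 × 10⁻⁴)(+2.2)+(7 × 10⁻⁴)(-0.96) = -9.4 × 10⁻⁴ → UNSTABLE
  75–118 m: −αΔT+βΔS = −(1.2 × 10⁻⁴)(-8.3)+(7 × 10⁻⁴)(+1.18) = 1.8 × 10⁻³ → stable
  118–165 m: −αΔT+βΔS = −(1.2 × 10⁻⁴)(+3.6)+(7 × 10⁻⁴)(+0.82) = 1.4 × 10⁻⁴ → stable
The 69–75 m interval has Δρ < 0: lighter water underlies denser water.

69–75 m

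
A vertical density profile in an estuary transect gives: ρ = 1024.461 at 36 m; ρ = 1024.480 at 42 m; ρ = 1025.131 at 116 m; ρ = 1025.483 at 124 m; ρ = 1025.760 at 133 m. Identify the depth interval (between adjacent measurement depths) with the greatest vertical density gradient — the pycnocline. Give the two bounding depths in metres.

116–124 m

Compute the density gradient over each adjacent pair:
  36–42 m: Δρ/Δz = 0.019/6 = 3.2 × 10⁻³ kg m⁻⁴
  42–116 m: Δρ/Δz = 0.651/74 = 8.8 × 10⁻³ kg m⁻⁴
  116–124 m: Δρ/Δz = 0.352/8 = 0.044 kg m⁻⁴
  124–133 m: Δρ/Δz = 0.277/9 = 0.031 kg m⁻⁴
The largest gradient is in the 116–124 m interval — the pycnocline.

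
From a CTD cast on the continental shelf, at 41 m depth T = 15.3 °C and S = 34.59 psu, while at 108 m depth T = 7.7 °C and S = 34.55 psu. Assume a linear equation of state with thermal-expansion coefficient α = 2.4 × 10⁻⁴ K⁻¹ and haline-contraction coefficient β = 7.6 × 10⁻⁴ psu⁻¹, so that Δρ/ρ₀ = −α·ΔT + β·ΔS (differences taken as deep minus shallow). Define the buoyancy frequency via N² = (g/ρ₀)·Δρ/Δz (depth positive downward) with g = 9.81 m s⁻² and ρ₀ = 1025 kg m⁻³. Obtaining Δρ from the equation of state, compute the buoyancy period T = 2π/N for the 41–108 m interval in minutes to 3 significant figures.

ΔT = -7.6 K, ΔS = -0.04 psu (deep − shallow).
Δρ/ρ₀ = −αΔT + βΔS = 1.824 × 10⁻³ − 3.04 × 10⁻⁵ = 1.7936 × 10⁻³, so Δρ ≈ 1.838 kg m⁻³.
N² = (g/ρ₀)·Δρ/Δz = g·(Δρ/ρ₀)/Δz = 9.81 × 1.7936 × 10⁻³ / 67 = 2.6262 × 10⁻⁴ s⁻².
N = √(2.6262 × 10⁻⁴) = 0.016206 rad s⁻¹ → T = 2π/N = 387.71 s = 6.4618 min ≈ 6.46 min.

6.46 min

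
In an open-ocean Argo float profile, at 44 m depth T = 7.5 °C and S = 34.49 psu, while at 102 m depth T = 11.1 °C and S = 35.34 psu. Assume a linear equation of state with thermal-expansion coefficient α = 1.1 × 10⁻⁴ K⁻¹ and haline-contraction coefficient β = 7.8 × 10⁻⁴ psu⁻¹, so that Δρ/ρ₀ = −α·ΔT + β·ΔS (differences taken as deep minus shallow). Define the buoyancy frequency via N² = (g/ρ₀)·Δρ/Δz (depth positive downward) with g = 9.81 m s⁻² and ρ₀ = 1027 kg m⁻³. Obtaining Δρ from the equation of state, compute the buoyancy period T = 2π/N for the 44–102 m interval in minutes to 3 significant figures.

ΔT = +3.6 K, ΔS = +0.85 psu (deep − shallow).
Δρ/ρ₀ = −αΔT + βΔS = -3.96 × 10⁻⁴ + 6.63 × 10⁻⁴ = 2.67 × 10⁻⁴, so Δρ ≈ 0.2742 kg m⁻³.
N² = (g/ρ₀)·Δρ/Δz = g·(Δρ/ρ₀)/Δz = 9.81 × 2.67 × 10⁻⁴ / 58 = 4.5160 × 10⁻⁵ s⁻².
N = √(4.5160 × 10⁻⁵) = 6.7201 × 10⁻³ rad s⁻¹ → T = 2π/N = 934.98 s = 15.583 min ≈ 15.6 min.

15.6 min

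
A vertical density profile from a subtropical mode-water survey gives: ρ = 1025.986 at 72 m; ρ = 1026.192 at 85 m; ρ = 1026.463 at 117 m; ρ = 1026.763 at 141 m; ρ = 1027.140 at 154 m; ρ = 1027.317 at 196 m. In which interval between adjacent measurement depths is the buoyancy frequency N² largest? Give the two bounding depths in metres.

141–154 m

Compute the density gradient over each adjacent pair:
  72–85 m: Δρ/Δz = 0.206/13 = 0.016 kg m⁻⁴
  85–117 m: Δρ/Δz = 0.271/32 = 8.5 × 10⁻³ kg m⁻⁴
  117–141 m: Δρ/Δz = 0.300/24 = 0.012 kg m⁻⁴
  141–154 m: Δρ/Δz = 0.377/13 = 0.029 kg m⁻⁴
  154–196 m: Δρ/Δz = 0.177/42 = 4.2 × 10⁻³ kg m⁻⁴
The largest gradient is in the 141–154 m interval — the pycnocline.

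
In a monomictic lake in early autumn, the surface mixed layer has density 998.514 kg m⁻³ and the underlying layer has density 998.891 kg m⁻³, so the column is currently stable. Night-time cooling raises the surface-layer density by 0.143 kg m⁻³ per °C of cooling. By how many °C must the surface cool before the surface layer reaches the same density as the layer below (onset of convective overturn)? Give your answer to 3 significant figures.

2.64 °C

Density deficit of the surface layer: 998.891 − 998.514 = 0.377 kg m⁻³.
Required change = 0.377 / 0.143 = 2.64 °C.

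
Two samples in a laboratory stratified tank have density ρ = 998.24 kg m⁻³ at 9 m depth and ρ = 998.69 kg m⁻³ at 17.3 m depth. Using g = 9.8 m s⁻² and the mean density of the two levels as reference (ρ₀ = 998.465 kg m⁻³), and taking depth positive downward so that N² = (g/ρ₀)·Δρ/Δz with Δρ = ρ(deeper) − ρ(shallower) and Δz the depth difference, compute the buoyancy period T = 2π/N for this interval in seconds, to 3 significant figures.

Δρ = 998.69 − 998.24 = 0.45 kg m⁻³ over Δz = 17.3 − 9 = 8.3 m.
N² = (9.8/998.465) × (0.45/8.3) = 5.3214 × 10⁻⁴ s⁻².
N = √(5.3214 × 10⁻⁴) = 0.023068 rad s⁻¹, so T = 2π/N = 272.38 s ≈ 272 s.

272 s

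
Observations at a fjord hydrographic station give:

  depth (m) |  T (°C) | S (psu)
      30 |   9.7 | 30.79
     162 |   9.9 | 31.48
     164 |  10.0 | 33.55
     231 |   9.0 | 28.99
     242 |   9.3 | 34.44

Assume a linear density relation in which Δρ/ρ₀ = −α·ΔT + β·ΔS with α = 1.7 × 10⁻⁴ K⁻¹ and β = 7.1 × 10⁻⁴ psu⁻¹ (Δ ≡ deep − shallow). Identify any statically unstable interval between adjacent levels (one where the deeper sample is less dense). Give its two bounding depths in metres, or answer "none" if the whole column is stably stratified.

164–231 m

Evaluate Δρ/ρ₀ = −αΔT + βΔS across each adjacent pair:
  30–162 m: −αΔT+βΔS = −(1.7 × 10⁻⁴)(+0.2)+(7.1 × 10⁻⁴)(+0.69) = 4.6 × 10⁻⁴ → stable
  162–164 m: −αΔT+βΔS = −(1.7 × 10⁻⁴)(+0.1)+(7.1 × 10⁻⁴)(+2.07) = 1.5 × 10⁻³ → stable
  164–231 m: −αΔT+βΔS = −(1.7 × 10⁻⁴)(-1.0)+(7.1 × 10⁻⁴)(-4.56) = -3.1 × 10⁻³ → UNSTABLE
  231–242 m: −αΔT+βΔS = −(1.7 × 10⁻⁴)(+0.3)+(7.1 × 10⁻⁴)(+5.45) = 3.8 × 10⁻³ → stable
The 164–231 m interval has Δρ < 0: lighter water underlies denser water.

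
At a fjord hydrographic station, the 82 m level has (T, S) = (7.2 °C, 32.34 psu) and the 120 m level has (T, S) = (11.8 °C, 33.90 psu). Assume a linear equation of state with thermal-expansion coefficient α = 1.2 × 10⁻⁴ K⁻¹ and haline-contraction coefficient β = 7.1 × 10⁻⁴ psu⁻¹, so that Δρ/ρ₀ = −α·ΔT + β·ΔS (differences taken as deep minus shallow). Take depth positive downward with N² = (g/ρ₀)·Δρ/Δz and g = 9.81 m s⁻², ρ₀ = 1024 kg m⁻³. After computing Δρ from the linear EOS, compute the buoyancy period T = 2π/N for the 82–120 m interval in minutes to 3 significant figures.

ΔT = +4.6 K, ΔS = +1.56 psu (deep − shallow).
Δρ/ρ₀ = −αΔT + βΔS = -5.52 × 10⁻⁴ + 1.1076 × 10⁻³ = 5.556 × 10⁻⁴, so Δρ ≈ 0.5689 kg m⁻³.
N² = (g/ρ₀)·Δρ/Δz = g·(Δρ/ρ₀)/Δz = 9.81 × 5.556 × 10⁻⁴ / 38 = 1.4343 × 10⁻⁴ s⁻².
N = √(1.4343 × 10⁻⁴) = 0.011976 rad s⁻¹ → T = 2π/N = 524.65 s = 8.7442 min ≈ 8.74 min.

8.74 min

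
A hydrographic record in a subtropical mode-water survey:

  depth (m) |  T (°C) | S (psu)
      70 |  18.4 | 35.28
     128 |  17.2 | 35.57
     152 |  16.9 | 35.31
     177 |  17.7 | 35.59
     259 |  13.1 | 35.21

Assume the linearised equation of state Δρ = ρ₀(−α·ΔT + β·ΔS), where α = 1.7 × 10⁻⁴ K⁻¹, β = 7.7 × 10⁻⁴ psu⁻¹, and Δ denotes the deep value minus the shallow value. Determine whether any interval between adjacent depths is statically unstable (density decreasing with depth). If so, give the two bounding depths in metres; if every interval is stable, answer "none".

Evaluate Δρ/ρ₀ = −αΔT + βΔS across each adjacent pair:
  70–128 m: −αΔT+βΔS = −(1.7 × 10⁻⁴)(-1.2)+(7.7 × 10⁻⁴)(+0.29) = 4.3 × 10⁻⁴ → stable
  128–152 m: −αΔT+βΔS = −(1.7 × 10⁻⁴)(-0.3)+(7.7 × 10⁻⁴)(-0.26) = -1.5 × 10⁻⁴ → UNSTABLE
  152–177 m: −αΔT+βΔS = −(1.7 × 10⁻⁴)(+0.8)+(7.7 × 10⁻⁴)(+0.28) = 8.0 × 10⁻⁵ → stable
  177–259 m: −αΔT+βΔS = −(1.7 × 10⁻⁴)(-4.6)+(7.7 × 10⁻⁴)(-0.38) = 4.9 × 10⁻⁴ → stable
The 128–152 m interval has Δρ < 0: lighter water underlies denser water.

128–152 m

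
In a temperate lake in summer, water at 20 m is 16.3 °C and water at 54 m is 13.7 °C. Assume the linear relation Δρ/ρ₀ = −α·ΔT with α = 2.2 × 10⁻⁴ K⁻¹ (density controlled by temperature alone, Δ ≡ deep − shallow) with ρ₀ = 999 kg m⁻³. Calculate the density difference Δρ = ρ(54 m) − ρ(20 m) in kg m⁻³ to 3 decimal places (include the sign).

+0.571 kg m⁻³

ΔT = -2.6 K, Δρ/ρ₀ = −αΔT = 5.72 × 10⁻⁴.
Δρ = 999 × (5.72 × 10⁻⁴) = +0.571 kg m⁻³.
Positive Δρ: denser below, stable.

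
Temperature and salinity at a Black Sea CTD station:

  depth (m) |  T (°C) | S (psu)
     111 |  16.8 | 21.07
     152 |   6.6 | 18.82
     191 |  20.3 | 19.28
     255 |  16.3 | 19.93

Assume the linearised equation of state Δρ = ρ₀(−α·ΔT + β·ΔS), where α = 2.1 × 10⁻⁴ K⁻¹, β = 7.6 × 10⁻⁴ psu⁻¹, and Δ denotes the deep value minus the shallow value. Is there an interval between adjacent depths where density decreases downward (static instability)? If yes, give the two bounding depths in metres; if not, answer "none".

Evaluate Δρ/ρ₀ = −αΔT + βΔS across each adjacent pair:
  111–152 m: −αΔT+βΔS = −(2.1 × 10⁻⁴)(-10.2)+(7.6 × 10⁻⁴)(-2.25) = 4.3 × 10⁻⁴ → stable
  152–191 m: −αΔT+βΔS = −(2.1 × 10⁻⁴)(+13.7)+(7.6 × 10⁻⁴)(+0.46) = -2.5 × 10⁻³ → UNSTABLE
  191–255 m: −αΔT+βΔS = −(2.1 × 10⁻⁴)(-4.0)+(7.6 × 10⁻⁴)(+0.65) = 1.3 × 10⁻³ → stable
The 152–191 m interval has Δρ < 0: lighter water underlies denser water.

152–191 m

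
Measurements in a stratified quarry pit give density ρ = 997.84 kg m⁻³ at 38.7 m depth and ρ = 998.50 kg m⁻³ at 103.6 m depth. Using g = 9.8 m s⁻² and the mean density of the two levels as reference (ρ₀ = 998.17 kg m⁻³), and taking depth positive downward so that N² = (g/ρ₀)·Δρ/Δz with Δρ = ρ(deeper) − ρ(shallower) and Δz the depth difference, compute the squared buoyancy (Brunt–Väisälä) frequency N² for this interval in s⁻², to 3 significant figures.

Δρ = 998.50 − 997.84 = 0.66 kg m⁻³ over Δz = 103.6 − 38.7 = 64.9 m.
N² = (9.8/998.17) × (0.66/64.9) = 9.9844 × 10⁻⁵ s⁻² ≈ 9.98 × 10⁻⁵ s⁻².

9.98 × 10⁻⁵ s⁻²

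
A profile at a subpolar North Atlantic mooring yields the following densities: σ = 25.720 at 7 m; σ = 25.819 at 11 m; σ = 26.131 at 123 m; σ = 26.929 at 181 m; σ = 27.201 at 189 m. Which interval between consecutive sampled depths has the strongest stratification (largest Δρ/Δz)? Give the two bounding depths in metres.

181–189 m

Compute the density gradient over each adjacent pair:
  7–11 m: Δρ/Δz = 0.099/4 = 0.025 kg m⁻⁴
  11–123 m: Δρ/Δz = 0.312/112 = 2.8 × 10⁻³ kg m⁻⁴
  123–181 m: Δρ/Δz = 0.798/58 = 0.014 kg m⁻⁴
  181–189 m: Δρ/Δz = 0.272/8 = 0.034 kg m⁻⁴
The largest gradient is in the 181–189 m interval — the pycnocline.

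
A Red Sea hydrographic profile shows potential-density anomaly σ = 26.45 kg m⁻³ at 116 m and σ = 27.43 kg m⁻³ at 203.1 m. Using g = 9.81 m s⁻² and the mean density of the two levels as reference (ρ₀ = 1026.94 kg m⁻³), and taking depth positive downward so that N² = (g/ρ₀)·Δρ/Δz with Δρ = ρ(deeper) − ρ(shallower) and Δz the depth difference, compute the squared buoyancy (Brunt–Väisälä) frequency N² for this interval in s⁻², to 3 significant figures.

Δρ = 1027.43 − 1026.45 = 0.98 kg m⁻³ over Δz = 203.1 − 116 = 87.1 m.
N² = (9.81/1026.94) × (0.98/87.1) = 1.0748 × 10⁻⁴ s⁻² ≈ 1.07 × 10⁻⁴ s⁻².

1.07 × 10⁻⁴ s⁻²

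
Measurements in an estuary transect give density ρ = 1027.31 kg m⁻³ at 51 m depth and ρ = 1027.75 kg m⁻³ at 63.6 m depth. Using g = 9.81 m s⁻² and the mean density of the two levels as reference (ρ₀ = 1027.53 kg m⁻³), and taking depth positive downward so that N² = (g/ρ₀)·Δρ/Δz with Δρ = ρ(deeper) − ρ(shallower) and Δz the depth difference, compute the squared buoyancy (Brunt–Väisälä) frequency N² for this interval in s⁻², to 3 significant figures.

3.33 × 10⁻⁴ s⁻²

Δρ = 1027.75 − 1027.31 = 0.44 kg m⁻³ over Δz = 63.6 − 51 = 12.6 m.
N² = (9.81/1027.53) × (0.44/12.6) = 3.3339 × 10⁻⁴ s⁻² ≈ 3.33 × 10⁻⁴ s⁻².
N² > 0, so the interval is statically stable.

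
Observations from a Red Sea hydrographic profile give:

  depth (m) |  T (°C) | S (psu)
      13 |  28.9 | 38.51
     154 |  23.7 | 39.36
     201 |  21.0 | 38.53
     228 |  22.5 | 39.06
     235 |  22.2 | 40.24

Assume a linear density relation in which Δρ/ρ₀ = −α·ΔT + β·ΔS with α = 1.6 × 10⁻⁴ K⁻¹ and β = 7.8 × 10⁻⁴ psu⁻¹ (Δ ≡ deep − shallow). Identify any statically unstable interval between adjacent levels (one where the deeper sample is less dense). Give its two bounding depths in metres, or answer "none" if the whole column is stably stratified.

Evaluate Δρ/ρ₀ = −αΔT + βΔS across each adjacent pair:
  13–154 m: −αΔT+βΔS = −(1.6 × 10⁻⁴)(-5.2)+(7.8 × 10⁻⁴)(+0.85) = 1.5 × 10⁻³ → stable
  154–201 m: −αΔT+βΔS = −(1.6 × 10⁻⁴)(-2.7)+(7.8 × 10⁻⁴)(-0.83) = -2.2 × 10⁻⁴ → UNSTABLE
  201–228 m: −αΔT+βΔS = −(1.6 × 10⁻⁴)(+1.5)+(7.8 × 10⁻⁴)(+0.53) = 1.7 × 10⁻⁴ → stable
  228–235 m: −αΔT+βΔS = −(1.6 × 10⁻⁴)(-0.3)+(7.8 × 10⁻⁴)(+1.18) = 9.7 × 10⁻⁴ → stable
The 154–201 m interval has Δρ < 0: lighter water underlies denser water.

154–201 m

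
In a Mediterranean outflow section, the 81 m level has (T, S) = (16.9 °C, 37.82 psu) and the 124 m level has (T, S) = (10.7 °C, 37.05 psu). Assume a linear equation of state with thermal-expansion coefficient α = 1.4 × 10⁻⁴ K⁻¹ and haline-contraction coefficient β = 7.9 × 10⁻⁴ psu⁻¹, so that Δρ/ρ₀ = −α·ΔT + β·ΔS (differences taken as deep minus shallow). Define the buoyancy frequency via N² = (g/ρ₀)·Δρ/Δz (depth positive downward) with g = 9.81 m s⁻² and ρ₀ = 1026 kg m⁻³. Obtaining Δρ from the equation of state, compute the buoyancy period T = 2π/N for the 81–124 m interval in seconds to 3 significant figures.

ΔT = -6.2 K, ΔS = -0.77 psu (deep − shallow).
Δρ/ρ₀ = −αΔT + βΔS = 8.68 × 10⁻⁴ − 6.083 × 10⁻⁴ = 2.597 × 10⁻⁴, so Δρ ≈ 0.2665 kg m⁻³.
N² = (g/ρ₀)·Δρ/Δz = g·(Δρ/ρ₀)/Δz = 9.81 × 2.597 × 10⁻⁴ / 43 = 5.9248 × 10⁻⁵ s⁻².
N = √(5.9248 × 10⁻⁵) = 7.6973 × 10⁻³ rad s⁻¹ → T = 2π/N = 816.28 s ≈ 816 s.

816 s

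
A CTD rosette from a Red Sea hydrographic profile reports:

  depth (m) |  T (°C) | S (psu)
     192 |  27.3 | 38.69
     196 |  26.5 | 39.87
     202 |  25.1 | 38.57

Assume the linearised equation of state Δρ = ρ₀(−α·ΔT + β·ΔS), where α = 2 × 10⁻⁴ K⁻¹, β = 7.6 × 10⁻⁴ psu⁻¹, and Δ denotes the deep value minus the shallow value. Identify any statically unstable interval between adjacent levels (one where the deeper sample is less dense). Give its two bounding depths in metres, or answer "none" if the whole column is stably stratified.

Evaluate Δρ/ρ₀ = −αΔT + βΔS across each adjacent pair:
  192–196 m: −αΔT+βΔS = −(2 × 10⁻⁴)(-0.8)+(7.6 × 10⁻⁴)(+1.18) = 1.1 × 10⁻³ → stable
  196–202 m: −αΔT+βΔS = −(2 × 10⁻⁴)(-1.4)+(7.6 × 10⁻⁴)(-1.30) = -7.1 × 10⁻⁴ → UNSTABLE
The 196–202 m interval has Δρ < 0: lighter water underlies denser water.

196–202 m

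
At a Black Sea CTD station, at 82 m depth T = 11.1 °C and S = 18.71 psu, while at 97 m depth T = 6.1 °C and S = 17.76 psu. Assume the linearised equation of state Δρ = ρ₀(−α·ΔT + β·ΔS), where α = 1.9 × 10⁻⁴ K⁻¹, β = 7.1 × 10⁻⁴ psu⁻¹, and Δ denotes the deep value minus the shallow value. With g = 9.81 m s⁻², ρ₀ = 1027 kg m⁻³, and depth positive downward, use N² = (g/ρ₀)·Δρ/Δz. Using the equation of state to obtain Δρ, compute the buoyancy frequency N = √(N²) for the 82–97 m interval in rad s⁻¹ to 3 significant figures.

ΔT = -5.0 K, ΔS = -0.95 psu (deep − shallow).
Δρ/ρ₀ = −αΔT + βΔS = 9.50 × 10⁻⁴ − 6.745 × 10⁻⁴ = 2.755 × 10⁻⁴, so Δρ ≈ 0.2829 kg m⁻³.
N² = (g/ρ₀)·Δρ/Δz = g·(Δρ/ρ₀)/Δz = 9.81 × 2.755 × 10⁻⁴ / 15 = 1.8018 × 10⁻⁴ s⁻².
N = √(1.8018 × 10⁻⁴) = 0.013423 rad s⁻¹ ≈ 0.0134 rad s⁻¹.

0.0134 rad s⁻¹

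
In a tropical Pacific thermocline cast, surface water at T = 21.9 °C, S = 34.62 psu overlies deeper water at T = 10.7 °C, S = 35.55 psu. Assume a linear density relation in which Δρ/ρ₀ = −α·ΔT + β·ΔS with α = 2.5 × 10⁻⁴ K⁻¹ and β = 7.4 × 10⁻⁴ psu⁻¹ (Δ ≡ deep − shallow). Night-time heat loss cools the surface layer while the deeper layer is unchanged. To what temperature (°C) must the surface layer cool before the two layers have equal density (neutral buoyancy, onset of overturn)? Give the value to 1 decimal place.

7.9 °C

Neutral buoyancy requires Δρ = 0, i.e. −α(T_deep − T_surf′) + β(S_deep − S_surf) = 0.
T_surf′ = T_deep − (β/α)·ΔS = 10.7 − (7.4 × 10⁻⁴/2.5 × 10⁻⁴)·(+0.93) = 7.947 °C.
Cooling required: 21.9 − (7.947) = 13.953 °C.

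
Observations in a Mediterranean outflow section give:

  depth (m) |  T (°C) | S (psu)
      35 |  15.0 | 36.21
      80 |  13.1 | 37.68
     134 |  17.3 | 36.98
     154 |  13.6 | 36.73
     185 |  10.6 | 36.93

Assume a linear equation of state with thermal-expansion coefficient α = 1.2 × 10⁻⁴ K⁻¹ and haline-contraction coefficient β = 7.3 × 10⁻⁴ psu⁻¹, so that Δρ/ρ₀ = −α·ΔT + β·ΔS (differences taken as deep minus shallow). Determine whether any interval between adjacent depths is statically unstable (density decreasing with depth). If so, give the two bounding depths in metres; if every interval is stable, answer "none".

80–134 m

Evaluate Δρ/ρ₀ = −αΔT + βΔS across each adjacent pair:
  35–80 m: −αΔT+βΔS = −(1.2 × 10⁻⁴)(-1.9)+(7.3 × 10⁻⁴)(+1.47) = 1.3 × 10⁻³ → stable
  80–134 m: −αΔT+βΔS = −(1.2 × 10⁻⁴)(+4.2)+(7.3 × 10⁻⁴)(-0.70) = -1.0 × 10⁻³ → UNSTABLE
  134–154 m: −αΔT+βΔS = −(1.2 × 10⁻⁴)(-3.7)+(7.3 × 10⁻⁴)(-0.25) = 2.6 × 10⁻⁴ → stable
  154–185 m: −αΔT+βΔS = −(1.2 × 10⁻⁴)(-3.0)+(7.3 × 10⁻⁴)(+0.20) = 5.1 × 10⁻⁴ → stable
The 80–134 m interval has Δρ < 0: lighter water underlies denser water.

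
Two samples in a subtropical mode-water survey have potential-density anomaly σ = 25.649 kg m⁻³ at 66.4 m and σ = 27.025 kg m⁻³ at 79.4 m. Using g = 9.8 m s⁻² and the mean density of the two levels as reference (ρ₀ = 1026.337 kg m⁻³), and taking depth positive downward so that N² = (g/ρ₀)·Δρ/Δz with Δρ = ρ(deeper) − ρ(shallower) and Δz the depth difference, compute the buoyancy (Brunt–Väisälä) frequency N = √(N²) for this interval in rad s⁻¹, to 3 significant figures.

0.0318 rad s⁻¹

Δρ = 1027.025 − 1025.649 = 1.376 kg m⁻³ over Δz = 79.4 − 66.4 = 13 m.
N² = (9.8/1026.337) × (1.376/13) = 1.0107 × 10⁻³ s⁻².
N = √(1.0107 × 10⁻³) = 0.031792 rad s⁻¹ ≈ 0.0318 rad s⁻¹.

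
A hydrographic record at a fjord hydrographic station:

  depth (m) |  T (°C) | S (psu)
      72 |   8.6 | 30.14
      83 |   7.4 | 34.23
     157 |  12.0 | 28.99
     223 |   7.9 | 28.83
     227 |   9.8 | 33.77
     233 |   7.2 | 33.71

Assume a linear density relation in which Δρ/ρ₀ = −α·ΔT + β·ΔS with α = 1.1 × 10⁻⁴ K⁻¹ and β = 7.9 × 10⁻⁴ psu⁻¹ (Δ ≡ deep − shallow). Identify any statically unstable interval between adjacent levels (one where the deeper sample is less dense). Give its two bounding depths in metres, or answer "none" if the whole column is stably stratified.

83–157 m

Evaluate Δρ/ρ₀ = −αΔT + βΔS across each adjacent pair:
  72–83 m: −αΔT+βΔS = −(1.1 × 10⁻⁴)(-1.2)+(7.9 × 10⁻⁴)(+4.09) = 3.4 × 10⁻³ → stable
  83–157 m: −αΔT+βΔS = −(1.1 × 10⁻⁴)(+4.6)+(7.9 × 10⁻⁴)(-5.24) = -4.6 × 10⁻³ → UNSTABLE
  157–223 m: −αΔT+βΔS = −(1.1 × 10⁻⁴)(-4.1)+(7.9 × 10⁻⁴)(-0.16) = 3.2 × 10⁻⁴ → stable
  223–227 m: −αΔT+βΔS = −(1.1 × 10⁻⁴)(+1.9)+(7.9 × 10⁻⁴)(+4.94) = 3.7 × 10⁻³ → stable
  227–233 m: −αΔT+βΔS = −(1.1 × 10⁻⁴)(-2.6)+(7.9 × 10⁻⁴)(-0.06) = 2.4 × 10⁻⁴ → stable
The 83–157 m interval has Δρ < 0: lighter water underlies denser water.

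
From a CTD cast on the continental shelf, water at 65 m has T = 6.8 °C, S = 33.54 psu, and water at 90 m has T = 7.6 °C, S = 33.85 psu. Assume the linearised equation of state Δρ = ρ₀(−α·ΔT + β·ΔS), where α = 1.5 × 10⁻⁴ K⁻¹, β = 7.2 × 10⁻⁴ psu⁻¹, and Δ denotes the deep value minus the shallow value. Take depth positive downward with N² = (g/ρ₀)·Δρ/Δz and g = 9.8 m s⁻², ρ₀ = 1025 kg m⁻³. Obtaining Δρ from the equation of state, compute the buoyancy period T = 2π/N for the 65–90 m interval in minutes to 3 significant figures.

16.5 min

ΔT = +0.8 K, ΔS = +0.31 psu (deep − shallow).
Δρ/ρ₀ = −αΔT + βΔS = -1.20 × 10⁻⁴ + 2.232 × 10⁻⁴ = 1.032 × 10⁻⁴, so Δρ ≈ 0.1058 kg m⁻³.
N² = (g/ρ₀)·Δρ/Δz = g·(Δρ/ρ₀)/Δz = 9.8 × 1.032 × 10⁻⁴ / 25 = 4.0454 × 10⁻⁵ s⁻².
N = √(4.0454 × 10⁻⁵) = 6.3603 × 10⁻³ rad s⁻¹ → T = 2π/N = 987.88 s = 16.465 min ≈ 16.5 min.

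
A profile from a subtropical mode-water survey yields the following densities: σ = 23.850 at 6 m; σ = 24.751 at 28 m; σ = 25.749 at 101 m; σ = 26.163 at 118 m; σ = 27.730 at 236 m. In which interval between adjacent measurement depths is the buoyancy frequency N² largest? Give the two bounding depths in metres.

6–28 m

Compute the density gradient over each adjacent pair:
  6–28 m: Δρ/Δz = 0.901/22 = 0.041 kg m⁻⁴
  28–101 m: Δρ/Δz = 0.998/73 = 0.014 kg m⁻⁴
  101–118 m: Δρ/Δz = 0.414/17 = 0.024 kg m⁻⁴
  118–236 m: Δρ/Δz = 1.567/118 = 0.013 kg m⁻⁴
The largest gradient is in the 6–28 m interval — the pycnocline.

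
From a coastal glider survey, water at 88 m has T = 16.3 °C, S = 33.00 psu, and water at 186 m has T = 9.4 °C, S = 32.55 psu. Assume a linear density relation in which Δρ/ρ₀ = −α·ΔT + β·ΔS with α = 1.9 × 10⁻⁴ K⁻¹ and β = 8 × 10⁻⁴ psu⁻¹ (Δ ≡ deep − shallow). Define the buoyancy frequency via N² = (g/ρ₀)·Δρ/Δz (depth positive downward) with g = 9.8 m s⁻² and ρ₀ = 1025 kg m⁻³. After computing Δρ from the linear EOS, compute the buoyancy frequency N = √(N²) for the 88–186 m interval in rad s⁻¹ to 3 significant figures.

9.75 × 10⁻³ rad s⁻¹

ΔT = -6.9 K, ΔS = -0.45 psu (deep − shallow).
Δρ/ρ₀ = −αΔT + βΔS = 1.311 × 10⁻³ − 3.60 × 10⁻⁴ = 9.51 × 10⁻⁴, so Δρ ≈ 0.9748 kg m⁻³.
N² = (g/ρ₀)·Δρ/Δz = g·(Δρ/ρ₀)/Δz = 9.8 × 9.51 × 10⁻⁴ / 98 = 9.5100 × 10⁻⁵ s⁻².
N = √(9.5100 × 10⁻⁵) = 9.7519 × 10⁻³ rad s⁻¹ ≈ 9.75 × 10⁻³ rad s⁻¹.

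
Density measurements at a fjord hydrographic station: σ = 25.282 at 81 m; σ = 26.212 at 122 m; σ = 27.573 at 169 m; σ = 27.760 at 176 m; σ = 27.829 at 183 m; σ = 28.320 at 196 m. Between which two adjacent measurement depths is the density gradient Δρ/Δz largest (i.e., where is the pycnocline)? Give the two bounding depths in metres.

Compute the density gradient over each adjacent pair:
  81–122 m: Δρ/Δz = 0.930/41 = 0.023 kg m⁻⁴
  122–169 m: Δρ/Δz = 1.361/47 = 0.029 kg m⁻⁴
  169–176 m: Δρ/Δz = 0.187/7 = 0.027 kg m⁻⁴
  176–183 m: Δρ/Δz = 0.069/7 = 9.9 × 10⁻³ kg m⁻⁴
  183–196 m: Δρ/Δz = 0.491/13 = 0.038 kg m⁻⁴
The largest gradient is in the 183–196 m interval — the pycnocline.

183–196 m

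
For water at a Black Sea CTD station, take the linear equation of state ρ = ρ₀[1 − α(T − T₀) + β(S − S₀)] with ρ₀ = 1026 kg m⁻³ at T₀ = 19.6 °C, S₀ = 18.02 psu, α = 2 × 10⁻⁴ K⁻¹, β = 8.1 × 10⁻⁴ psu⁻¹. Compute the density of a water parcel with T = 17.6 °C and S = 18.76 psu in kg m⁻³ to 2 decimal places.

1027.03 kg m⁻³

T − T₀ = -2.0 K, S − S₀ = +0.74 psu.
Bracket = 1 − α·(-2.0) + β·(+0.74) = 1 + (9.994 × 10⁻⁴) = 1.0009994.
ρ = 1026 × 1.0009994 = 1027.03 kg m⁻³.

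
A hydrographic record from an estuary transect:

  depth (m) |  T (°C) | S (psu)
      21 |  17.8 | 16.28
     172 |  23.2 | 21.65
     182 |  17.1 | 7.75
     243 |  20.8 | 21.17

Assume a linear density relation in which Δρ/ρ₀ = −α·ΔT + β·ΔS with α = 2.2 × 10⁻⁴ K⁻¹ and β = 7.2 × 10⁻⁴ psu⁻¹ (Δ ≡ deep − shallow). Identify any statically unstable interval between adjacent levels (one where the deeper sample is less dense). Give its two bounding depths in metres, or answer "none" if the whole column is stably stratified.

172–182 m

Evaluate Δρ/ρ₀ = −αΔT + βΔS across each adjacent pair:
  21–172 m: −αΔT+βΔS = −(2.2 × 10⁻⁴)(+5.4)+(7.2 × 10⁻⁴)(+5.37) = 2.7 × 10⁻³ → stable
  172–182 m: −αΔT+βΔS = −(2.2 × 10⁻⁴)(-6.1)+(7.2 × 10⁻⁴)(-13.90) = -8.7 × 10⁻³ → UNSTABLE
  182–243 m: −αΔT+βΔS = −(2.2 × 10⁻⁴)(+3.7)+(7.2 × 10⁻⁴)(+13.42) = 8.8 × 10⁻³ → stable
The 172–182 m interval has Δρ < 0: lighter water underlies denser water.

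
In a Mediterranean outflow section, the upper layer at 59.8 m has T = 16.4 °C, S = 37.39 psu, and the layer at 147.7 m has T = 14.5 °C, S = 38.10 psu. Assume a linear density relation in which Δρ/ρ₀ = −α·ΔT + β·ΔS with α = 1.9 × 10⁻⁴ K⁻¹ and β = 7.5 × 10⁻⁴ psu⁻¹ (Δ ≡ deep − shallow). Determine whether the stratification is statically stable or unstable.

ΔT = 14.5 − 16.4 = -1.9 K and ΔS = 38.10 − 37.39 = +0.71 psu (deep − shallow).
−αΔT = 3.61 × 10⁻⁴; βΔS = 5.325 × 10⁻⁴; sum Δρ/ρ₀ = 8.935 × 10⁻⁴.
Δρ/ρ₀ > 0, so Δρ > 0: deeper water is denser → statically stable.

stable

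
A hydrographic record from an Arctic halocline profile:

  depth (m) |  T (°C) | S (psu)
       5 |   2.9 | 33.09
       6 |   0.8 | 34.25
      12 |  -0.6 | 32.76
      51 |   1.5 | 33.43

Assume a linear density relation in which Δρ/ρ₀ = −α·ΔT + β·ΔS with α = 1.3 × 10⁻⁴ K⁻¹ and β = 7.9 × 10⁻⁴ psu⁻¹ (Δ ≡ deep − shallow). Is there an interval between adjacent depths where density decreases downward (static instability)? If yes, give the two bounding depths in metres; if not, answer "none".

Evaluate Δρ/ρ₀ = −αΔT + βΔS across each adjacent pair:
  5–6 m: −αΔT+βΔS = −(1.3 × 10⁻⁴)(-2.1)+(7.9 × 10⁻⁴)(+1.16) = 1.2 × 10⁻³ → stable
  6–12 m: −αΔT+βΔS = −(1.3 × 10⁻⁴)(-1.4)+(7.9 × 10⁻⁴)(-1.49) = -1.0 × 10⁻³ → UNSTABLE
  12–51 m: −αΔT+βΔS = −(1.3 × 10⁻⁴)(+2.1)+(7.9 × 10⁻⁴)(+0.67) = 2.6 × 10⁻⁴ → stable
The 6–12 m interval has Δρ < 0: lighter water underlies denser water.

6–12 m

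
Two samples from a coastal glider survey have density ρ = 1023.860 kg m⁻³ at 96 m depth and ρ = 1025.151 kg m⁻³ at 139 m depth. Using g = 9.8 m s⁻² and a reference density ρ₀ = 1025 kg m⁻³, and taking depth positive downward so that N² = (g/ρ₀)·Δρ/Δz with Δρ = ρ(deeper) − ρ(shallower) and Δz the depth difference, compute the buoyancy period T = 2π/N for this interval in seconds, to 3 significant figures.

371 s

Δρ = 1025.151 − 1023.860 = 1.291 kg m⁻³ over Δz = 139 − 96 = 43 m.
N² = (9.8/1025) × (1.291/43) = 2.8705 × 10⁻⁴ s⁻².
N = √(2.8705 × 10⁻⁴) = 0.016943 rad s⁻¹, so T = 2π/N = 370.84 s ≈ 371 s.
Since Δρ > 0 the layer is stably stratified.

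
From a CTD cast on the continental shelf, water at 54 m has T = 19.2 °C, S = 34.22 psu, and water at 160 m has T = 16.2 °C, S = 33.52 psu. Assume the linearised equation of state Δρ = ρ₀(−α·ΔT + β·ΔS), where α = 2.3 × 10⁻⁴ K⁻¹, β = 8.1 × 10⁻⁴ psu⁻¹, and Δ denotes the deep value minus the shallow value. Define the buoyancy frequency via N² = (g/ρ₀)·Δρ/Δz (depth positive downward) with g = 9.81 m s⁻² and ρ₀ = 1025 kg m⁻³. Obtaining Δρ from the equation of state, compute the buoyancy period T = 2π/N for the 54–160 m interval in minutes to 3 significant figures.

ΔT = -3.0 K, ΔS = -0.70 psu (deep − shallow).
Δρ/ρ₀ = −αΔT + βΔS = 6.90 × 10⁻⁴ − 5.67 × 10⁻⁴ = 1.23 × 10⁻⁴, so Δρ ≈ 0.1261 kg m⁻³.
N² = (g/ρ₀)·Δρ/Δz = g·(Δρ/ρ₀)/Δz = 9.81 × 1.23 × 10⁻⁴ / 106 = 1.1383 × 10⁻⁵ s⁻².
N = √(1.1383 × 10⁻⁵) = 3.3739 × 10⁻³ rad s⁻¹ → T = 2π/N = 1.8623 × 10³ s = 31.038 min ≈ 31.0 min.

31.0 min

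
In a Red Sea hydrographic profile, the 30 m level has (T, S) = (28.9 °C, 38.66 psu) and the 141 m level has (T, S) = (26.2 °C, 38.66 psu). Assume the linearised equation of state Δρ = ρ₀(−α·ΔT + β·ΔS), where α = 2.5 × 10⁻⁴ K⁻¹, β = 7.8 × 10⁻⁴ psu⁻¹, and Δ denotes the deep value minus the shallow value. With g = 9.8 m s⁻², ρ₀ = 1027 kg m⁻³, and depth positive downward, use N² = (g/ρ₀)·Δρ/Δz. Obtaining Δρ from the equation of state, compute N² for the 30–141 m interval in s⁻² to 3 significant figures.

ΔT = -2.7 K, ΔS = +0.00 psu (deep − shallow).
Δρ/ρ₀ = −αΔT + βΔS = 6.75 × 10⁻⁴ + 0 = 6.75 × 10⁻⁴, so Δρ ≈ 0.6932 kg m⁻³.
N² = (g/ρ₀)·Δρ/Δz = g·(Δρ/ρ₀)/Δz = 9.8 × 6.75 × 10⁻⁴ / 111 = 5.9595 × 10⁻⁵ s⁻² ≈ 5.96 × 10⁻⁵ s⁻².

5.96 × 10⁻⁵ s⁻²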